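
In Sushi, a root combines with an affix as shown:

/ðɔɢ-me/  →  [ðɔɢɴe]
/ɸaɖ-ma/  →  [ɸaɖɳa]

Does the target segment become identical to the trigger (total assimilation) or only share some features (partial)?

Comparing underlying and surface forms, /m/ → [ɴ] is the alternation; the neighbouring /ɢ/ is constant.
/m/ is bilabial while /ɢ/ is uvular; the output [ɴ] is uvular, matching the trigger — so the feature that spreads is place.
Manner and voice are unchanged, so the assimilation is partial, not total.
The same holds elsewhere in the data: /m/ → [ɳ] after /ɖ/ (bilabial → retroflex, matching retroflex) — only place changes, and always toward the preceding segment.

partial assimilation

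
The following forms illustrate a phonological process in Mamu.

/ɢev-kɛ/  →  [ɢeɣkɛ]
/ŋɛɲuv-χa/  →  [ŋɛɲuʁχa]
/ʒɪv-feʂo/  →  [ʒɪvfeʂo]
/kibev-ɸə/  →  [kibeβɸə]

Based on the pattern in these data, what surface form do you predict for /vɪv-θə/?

[vɪðθə]

The data show regressive place assimilation: /v/ → [ɣ] before /k/; /v/ → [ʁ] before /χ/; /v/ → [β] before /ɸ/. In each pair only place changes, matching the following consonant, while manner and voice stay constant.
Nothing changes in [ʒɪvfeʂo]: there the adjacent consonants already agree in place (/v/ and /f/ are both labiodental), so this form is consistent with the same rule.
/v/ is a voiced labiodental fricative. The following trigger /θ/ is dental, so /v/ must become dental as well.
The voiced dental fricative is [ð], so /v/ → [ð].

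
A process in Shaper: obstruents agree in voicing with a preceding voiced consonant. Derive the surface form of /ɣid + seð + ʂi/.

/s/ is a voiceless alveolar fricative. The preceding trigger /d/ is voiced, so /s/ must become voiced as well.
Changing only its voicing to voiced gives [z] — the voiced alveolar fricative.
At the second juncture, /ʂ/ likewise becomes [ʐ] adjacent to /ð/.

[ɣidzeðʐi]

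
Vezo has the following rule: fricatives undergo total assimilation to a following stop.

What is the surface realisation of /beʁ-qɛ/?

/ʁ/ is the segment targeted by the rule; it sits immediately before /q/, so it assimilates completely and surfaces as [q].

[beqqɛ]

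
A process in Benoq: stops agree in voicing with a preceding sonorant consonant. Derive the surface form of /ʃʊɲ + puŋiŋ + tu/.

The rule targets /p/ (voiceless bilabial stop), which sits after the trigger /ɲ/ (voiced).
Changing only its voicing to voiced gives [b] — the voiced bilabial stop.
At the second juncture, /t/ likewise becomes [d] adjacent to /ŋ/.

[ʃʊɲbuŋiŋdu]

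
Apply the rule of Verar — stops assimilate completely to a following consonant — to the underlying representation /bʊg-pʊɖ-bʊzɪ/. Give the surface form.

[bʊppʊbbʊzɪ]

/g/ is the segment targeted by the rule; it sits immediately before /p/, so it assimilates completely and surfaces as [p].
The same rule applies at the second boundary: /ɖ/ → [b] next to /b/.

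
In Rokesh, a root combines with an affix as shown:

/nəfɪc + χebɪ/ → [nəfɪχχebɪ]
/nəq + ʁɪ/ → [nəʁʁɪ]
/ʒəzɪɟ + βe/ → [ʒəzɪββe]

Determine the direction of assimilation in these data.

regressive

Comparing underlying and surface forms, /c/ → [χ] is the alternation; the neighbouring /χ/ is constant.
The output [χ] is identical to the trigger /χ/ — every feature (place, manner, voicing) has been copied — so this is total assimilation.
The remaining alternations confirm this: /q/ → [ʁ] before /ʁ/; /ɟ/ → [β] before /β/ — in each case the output is a copy of the following consonant.
Since the segment that changes precedes the conditioning segment, the assimilation is regressive.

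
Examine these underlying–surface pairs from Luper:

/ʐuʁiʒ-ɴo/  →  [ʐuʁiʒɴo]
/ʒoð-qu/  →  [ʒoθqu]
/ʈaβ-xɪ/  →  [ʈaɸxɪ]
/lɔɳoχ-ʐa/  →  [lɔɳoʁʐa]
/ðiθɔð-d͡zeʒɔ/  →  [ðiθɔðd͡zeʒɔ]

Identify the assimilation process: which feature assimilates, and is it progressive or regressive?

Underlying /ð/ is realised as [θ] next to /q/; /q/ itself does not change.
The change voiced → voiceless matches the voicing of the following /q/, identifying this as voicing assimilation.
Place and manner are unchanged, so the assimilation is partial, not total.
The other alternating forms pattern the same way: /β/ → [ɸ] before /x/ (voiced → voiceless, matching voiceless); /χ/ → [ʁ] before /ʐ/ (voiceless → voiced, matching voiced) — only voicing changes, and always toward the following segment.
No alternation appears in [ʐuʁiʒɴo], [ðiθɔðd͡zeʒɔ]: there the adjacent consonants already agree in voicing (/ʒ/ and /ɴ/ are both voiced; /ð/ and /d͡z/ are both voiced), so these forms are consistent with the same rule.
The trigger is the following segment, so the direction is regressive (anticipatory).

regressive voicing assimilation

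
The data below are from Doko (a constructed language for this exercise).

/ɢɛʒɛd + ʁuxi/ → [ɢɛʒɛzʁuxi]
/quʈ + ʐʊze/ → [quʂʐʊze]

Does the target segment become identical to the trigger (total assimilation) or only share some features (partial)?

partial assimilation

Comparing underlying and surface forms, /d/ → [z] is the alternation; the neighbouring /ʁ/ is constant.
/d/ is a stop while /ʁ/ is a fricative; the output [z] is a fricative, matching the trigger — so the feature that spreads is manner.
Place and voice are unchanged, so the assimilation is partial, not total.
The other alternating form patterns the same way: /ʈ/ → [ʂ] before /ʐ/ (stop → fricative, matching a fricative) — only manner changes, and always toward the following segment.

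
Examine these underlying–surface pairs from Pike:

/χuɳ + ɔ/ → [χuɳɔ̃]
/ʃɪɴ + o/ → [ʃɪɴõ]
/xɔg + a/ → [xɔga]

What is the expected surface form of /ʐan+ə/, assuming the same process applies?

The data show progressive nasality assimilation (vowel nasalisation): /ɔ/ → [ɔ̃] after /ɳ/; /o/ → [õ] after /ɴ/ — a vowel is nasalised by an immediately preceding nasal consonant.
No change occurs in [xɔga] because the vowel at the boundary is adjacent to an oral consonant, not a nasal (/a/ next to /g/).
The vowel /ə/ is adjacent to the preceding nasal /n/, so it acquires [+nasal] and surfaces as [ə̃].

[ʐanə̃]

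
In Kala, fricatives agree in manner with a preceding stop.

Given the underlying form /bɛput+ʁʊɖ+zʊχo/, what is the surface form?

/ʁ/ is a voiced uvular fricative. The preceding trigger /t/ is a stop, so /ʁ/ must become a stop as well.
The voiced uvular stop is [ɢ], so /ʁ/ → [ɢ].
At the second juncture, /z/ likewise becomes [d] adjacent to /ɖ/.

[bɛputɢʊɖdʊχo]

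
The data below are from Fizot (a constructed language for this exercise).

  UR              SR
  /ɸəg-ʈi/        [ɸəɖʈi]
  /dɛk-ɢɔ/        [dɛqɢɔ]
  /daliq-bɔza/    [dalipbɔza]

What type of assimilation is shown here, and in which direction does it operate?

Underlying /g/ is realised as [ɖ] next to /ʈ/; /ʈ/ itself does not change.
The change velar → retroflex matches the place of the following /ʈ/, identifying this as place assimilation.
Manner and voice are unchanged, so the assimilation is partial, not total.
The same holds elsewhere in the data: /k/ → [q] before /ɢ/ (velar → uvular, matching uvular); /q/ → [p] before /b/ (uvular → bilabial, matching bilabial) — only place changes, and always toward the following segment.
The trigger is the following segment, so the direction is regressive (anticipatory).

regressive place assimilation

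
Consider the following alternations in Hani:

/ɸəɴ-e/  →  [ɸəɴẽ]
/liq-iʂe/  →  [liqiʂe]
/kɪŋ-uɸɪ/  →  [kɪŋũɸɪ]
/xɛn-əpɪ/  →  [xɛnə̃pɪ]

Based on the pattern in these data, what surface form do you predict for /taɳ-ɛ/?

The data show progressive nasality assimilation (vowel nasalisation): /e/ → [ẽ] after /ɴ/; /u/ → [ũ] after /ŋ/; /ə/ → [ə̃] after /n/ — a vowel is nasalised by an immediately preceding nasal consonant.
No change occurs in [liqiʂe] because the vowel at the boundary is adjacent to an oral consonant, not a nasal (/i/ next to /q/).
The vowel /ɛ/ is adjacent to the preceding nasal /ɳ/, so it acquires [+nasal] and surfaces as [ɛ̃].

[taɳɛ̃]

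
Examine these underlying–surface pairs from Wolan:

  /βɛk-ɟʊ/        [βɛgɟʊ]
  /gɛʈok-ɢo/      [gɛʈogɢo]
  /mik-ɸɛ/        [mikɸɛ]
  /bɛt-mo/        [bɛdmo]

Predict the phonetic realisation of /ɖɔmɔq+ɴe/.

[ɖɔmɔɢɴe]

The data show regressive voicing assimilation: /k/ → [g] before /ɟ/; /k/ → [g] before /ɢ/; /t/ → [d] before /m/. In each pair only voicing changes, matching the following consonant, while place and manner stay constant.
Nothing changes in [mikɸɛ]: there the adjacent consonants already agree in voicing (/k/ and /ɸ/ are both voiceless), so this form is consistent with the same rule.
/q/ is a voiceless uvular stop. The following trigger /ɴ/ is voiced, so /q/ must become voiced as well.
The voiced uvular stop is [ɢ], so /q/ → [ɢ].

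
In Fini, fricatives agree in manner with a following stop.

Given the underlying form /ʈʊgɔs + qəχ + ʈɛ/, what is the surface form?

[ʈʊgɔtqəqʈɛ]

/s/ is a voiceless alveolar fricative. The following trigger /q/ is a stop, so /s/ must become a stop as well.
A voiceless alveolar stop is [t], so the surface segment is [t].
The same rule applies at the second boundary: /χ/ → [q] next to /ʈ/.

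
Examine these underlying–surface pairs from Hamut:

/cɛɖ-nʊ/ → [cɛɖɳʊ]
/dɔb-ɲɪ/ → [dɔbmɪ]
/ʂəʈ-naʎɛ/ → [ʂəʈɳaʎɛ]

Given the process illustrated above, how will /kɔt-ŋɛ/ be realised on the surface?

[kɔtnɛ]

The data show progressive place assimilation: /n/ → [ɳ] after /ɖ/; /ɲ/ → [m] after /b/; /n/ → [ɳ] after /ʈ/. In each pair only place changes, matching the preceding consonant, while manner and voice stay constant.
/ŋ/ is a voiced velar nasal. The preceding trigger /t/ is alveolar, so /ŋ/ must become alveolar as well.
The voiced alveolar nasal is [n], so /ŋ/ → [n].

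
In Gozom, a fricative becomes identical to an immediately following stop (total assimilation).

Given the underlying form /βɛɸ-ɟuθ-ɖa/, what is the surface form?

/ɸ/ is the segment targeted by the rule; it sits immediately before /ɟ/, so it assimilates completely and surfaces as [ɟ].
The same rule applies at the second boundary: /θ/ → [ɖ] next to /ɖ/.

[βɛɟɟuɖɖa]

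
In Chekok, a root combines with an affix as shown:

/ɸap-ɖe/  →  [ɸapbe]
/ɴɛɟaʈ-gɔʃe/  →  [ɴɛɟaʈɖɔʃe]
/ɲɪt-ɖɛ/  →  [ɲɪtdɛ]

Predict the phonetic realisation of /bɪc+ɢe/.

The data show progressive place assimilation: /ɖ/ → [b] after /p/; /g/ → [ɖ] after /ʈ/; /ɖ/ → [d] after /t/. In each pair only place changes, matching the preceding consonant, while manner and voice stay constant.
/ɢ/ is a voiced uvular stop. The preceding trigger /c/ is palatal, so /ɢ/ must become palatal as well.
Changing only its place to palatal gives [ɟ] — the voiced palatal stop.

[bɪcɟe]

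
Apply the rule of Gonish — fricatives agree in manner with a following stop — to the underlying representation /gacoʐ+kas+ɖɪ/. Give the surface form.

[gacoɖkatɖɪ]

The rule targets /ʐ/ (voiced retroflex fricative), which sits before the trigger /k/ (stop).
Changing only its manner to stop gives [ɖ] — the voiced retroflex stop.
The same rule applies at the second boundary: /s/ → [t] next to /ɖ/.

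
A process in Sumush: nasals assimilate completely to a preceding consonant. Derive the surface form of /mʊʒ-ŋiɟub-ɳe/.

/ŋ/ is the segment targeted by the rule; it sits immediately after /ʒ/, so it assimilates completely and surfaces as [ʒ].
The same rule applies at the second boundary: /ɳ/ → [b] next to /b/.

[mʊʒʒiɟubbe]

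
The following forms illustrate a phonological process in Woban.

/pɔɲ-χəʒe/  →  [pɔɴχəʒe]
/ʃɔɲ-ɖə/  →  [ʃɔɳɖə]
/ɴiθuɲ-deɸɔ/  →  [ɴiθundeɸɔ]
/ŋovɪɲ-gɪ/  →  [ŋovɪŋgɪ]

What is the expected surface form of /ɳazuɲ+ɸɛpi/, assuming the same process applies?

The data show regressive place assimilation: /ɲ/ → [ɴ] before /χ/; /ɲ/ → [ɳ] before /ɖ/; /ɲ/ → [n] before /d/; /ɲ/ → [ŋ] before /g/. In each pair only place changes, matching the following consonant, while manner and voice stay constant.
The rule targets /ɲ/ (voiced palatal nasal), which sits before the trigger /ɸ/ (bilabial).
Changing only its place to bilabial gives [m] — the voiced bilabial nasal.

[ɳazumɸɛpi]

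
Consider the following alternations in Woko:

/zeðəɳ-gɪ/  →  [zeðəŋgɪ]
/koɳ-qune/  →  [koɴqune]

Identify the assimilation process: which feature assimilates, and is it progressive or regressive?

regressive place assimilation

The segment that alternates is /ɳ/, which surfaces as [ŋ] when adjacent to /g/.
/ɳ/ is retroflex while /g/ is velar; the output [ŋ] is velar, matching the trigger — so the feature that spreads is place.
Manner and voice are unchanged, so the assimilation is partial, not total.
The other alternating form patterns the same way: /ɳ/ → [ɴ] before /q/ (retroflex → uvular, matching uvular) — only place changes, and always toward the following segment.
Since the segment that changes precedes the conditioning segment, the assimilation is regressive.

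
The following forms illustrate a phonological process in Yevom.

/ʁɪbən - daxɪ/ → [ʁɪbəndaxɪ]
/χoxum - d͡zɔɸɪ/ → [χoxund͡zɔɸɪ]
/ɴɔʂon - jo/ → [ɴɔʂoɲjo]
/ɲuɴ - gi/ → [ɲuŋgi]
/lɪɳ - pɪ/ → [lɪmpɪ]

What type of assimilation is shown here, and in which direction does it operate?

Comparing underlying and surface forms, /m/ → [n] is the alternation; the neighbouring /d͡z/ is constant.
The change bilabial → alveolar matches the place of the following /d͡z/, identifying this as place assimilation.
Manner and voice are unchanged, so the assimilation is partial, not total.
Checking the remaining alternations: /n/ → [ɲ] before /j/ (alveolar → palatal, matching palatal); /ɴ/ → [ŋ] before /g/ (uvular → velar, matching velar); /ɳ/ → [m] before /p/ (retroflex → bilabial, matching bilabial) — only place changes, and always toward the following segment.
Nothing changes in [ʁɪbəndaxɪ]: there the adjacent consonants already agree in place (/n/ and /d/ are both alveolar), so this form is consistent with the same rule.
Since the segment that changes precedes the conditioning segment, the assimilation is regressive.

regressive place assimilation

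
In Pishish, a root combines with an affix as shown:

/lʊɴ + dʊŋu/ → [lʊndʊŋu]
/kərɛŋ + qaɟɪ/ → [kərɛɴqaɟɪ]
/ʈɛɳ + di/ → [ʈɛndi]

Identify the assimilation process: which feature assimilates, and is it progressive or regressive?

regressive place assimilation

The segment that alternates is /ɴ/, which surfaces as [n] when adjacent to /d/.
/ɴ/ is uvular while /d/ is alveolar; the output [n] is alveolar, matching the trigger — so the feature that spreads is place.
Manner and voice are unchanged, so the assimilation is partial, not total.
The other alternating forms pattern the same way: /ŋ/ → [ɴ] before /q/ (velar → uvular, matching uvular); /ɳ/ → [n] before /d/ (retroflex → alveolar, matching alveolar) — only place changes, and always toward the following segment.
Since the segment that changes precedes the conditioning segment, the assimilation is regressive.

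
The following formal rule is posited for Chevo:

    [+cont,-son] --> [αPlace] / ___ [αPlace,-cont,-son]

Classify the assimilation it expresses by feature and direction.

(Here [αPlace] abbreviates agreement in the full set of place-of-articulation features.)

The rule copies the place features (abbreviated [Place]) from the environment onto the target, so the assimilating feature is place.
Since the environment is written after the underscore, the trigger follows the target; the direction is regressive.

regressive place assimilation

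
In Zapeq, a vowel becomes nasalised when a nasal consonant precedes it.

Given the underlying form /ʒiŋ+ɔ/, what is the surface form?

The vowel /ɔ/ is adjacent to the preceding nasal /ŋ/, so it acquires [+nasal] and surfaces as [ɔ̃].

[ʒiŋɔ̃]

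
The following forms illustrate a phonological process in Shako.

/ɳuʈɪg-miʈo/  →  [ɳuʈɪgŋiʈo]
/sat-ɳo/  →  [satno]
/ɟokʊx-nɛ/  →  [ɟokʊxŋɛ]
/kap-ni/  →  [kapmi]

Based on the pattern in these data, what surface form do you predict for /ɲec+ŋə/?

The data show progressive place assimilation: /m/ → [ŋ] after /g/; /ɳ/ → [n] after /t/; /n/ → [ŋ] after /x/; /n/ → [m] after /p/. In each pair only place changes, matching the preceding consonant, while manner and voice stay constant.
/ŋ/ is a voiced velar nasal. The preceding trigger /c/ is palatal, so /ŋ/ must become palatal as well.
A voiced palatal nasal is [ɲ], so the surface segment is [ɲ].

[ɲecɲə]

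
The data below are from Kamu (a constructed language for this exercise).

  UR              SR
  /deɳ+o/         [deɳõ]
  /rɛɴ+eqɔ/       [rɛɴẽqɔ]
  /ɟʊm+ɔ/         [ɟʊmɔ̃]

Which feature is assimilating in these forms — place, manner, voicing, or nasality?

nasality

The vowel /o/ surfaces as nasalised [õ] next to the preceding nasal /ɳ/ — it has acquired the [+nasal] feature of its neighbour.
Likewise in the remaining data: /e/ → [ẽ] after /ɴ/; /ɔ/ → [ɔ̃] after /m/ — each time a vowel is nasalised next to a preceding nasal.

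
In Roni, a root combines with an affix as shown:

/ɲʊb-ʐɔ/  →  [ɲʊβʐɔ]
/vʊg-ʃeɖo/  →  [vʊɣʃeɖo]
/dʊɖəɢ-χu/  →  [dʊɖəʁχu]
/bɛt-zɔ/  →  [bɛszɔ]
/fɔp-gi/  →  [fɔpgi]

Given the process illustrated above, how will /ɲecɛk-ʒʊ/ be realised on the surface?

The data show regressive manner assimilation: /b/ → [β] before /ʐ/; /g/ → [ɣ] before /ʃ/; /ɢ/ → [ʁ] before /χ/; /t/ → [s] before /z/. In each pair only manner changes, matching the following consonant, while place and voice stay constant.
Nothing changes in [fɔpgi]: there the adjacent consonants already agree in manner (/p/ and /g/ are both stops), so this form is consistent with the same rule.
/k/ is a voiceless velar stop. The following trigger /ʒ/ is a fricative, so /k/ must become a fricative as well.
Changing only its manner to fricative gives [x] — the voiceless velar fricative.

[ɲecɛxʒʊ]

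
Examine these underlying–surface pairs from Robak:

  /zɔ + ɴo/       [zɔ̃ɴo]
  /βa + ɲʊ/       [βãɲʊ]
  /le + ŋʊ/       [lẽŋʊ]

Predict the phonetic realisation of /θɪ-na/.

The data show regressive nasality assimilation (vowel nasalisation): /ɔ/ → [ɔ̃] before /ɴ/; /a/ → [ã] before /ɲ/; /e/ → [ẽ] before /ŋ/ — a vowel is nasalised by an immediately following nasal consonant.
/ɪ/ sits next to the nasal /n/ and is therefore nasalised to [ɪ̃].

[θɪ̃na]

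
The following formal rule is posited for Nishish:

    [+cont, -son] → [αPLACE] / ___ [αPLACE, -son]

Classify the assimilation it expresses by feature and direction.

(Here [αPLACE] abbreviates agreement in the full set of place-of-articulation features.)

The shared variable α links the value of the place features (abbreviated [PLACE]) on the target to the same value on the neighbouring segment, so place is the feature that assimilates.
The conditioning segment sits to the right of the focus bar, meaning the trigger follows the segment that changes — regressive assimilation.

regressive place assimilation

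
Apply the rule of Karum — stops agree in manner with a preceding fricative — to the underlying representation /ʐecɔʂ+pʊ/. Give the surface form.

The rule targets /p/ (voiceless bilabial stop), which sits after the trigger /ʂ/ (fricative).
Changing only its manner to fricative gives [ɸ] — the voiceless bilabial fricative.

[ʐecɔʂɸʊ]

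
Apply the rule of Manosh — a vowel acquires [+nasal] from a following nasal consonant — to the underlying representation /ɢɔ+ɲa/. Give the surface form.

The vowel /ɔ/ is adjacent to the following nasal /ɲ/, so it acquires [+nasal] and surfaces as [ɔ̃].

[ɢɔ̃ɲa]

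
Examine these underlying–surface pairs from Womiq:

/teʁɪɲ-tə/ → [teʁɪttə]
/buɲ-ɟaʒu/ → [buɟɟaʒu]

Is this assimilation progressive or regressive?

Comparing underlying and surface forms, /ɲ/ → [t] is the alternation; the neighbouring /t/ is constant.
The output [t] is identical to the trigger /t/ — every feature (place, manner, voicing) has been copied — so this is total assimilation.
The remaining alternation confirms this: /ɲ/ → [ɟ] before /ɟ/ — in each case the output is a copy of the following consonant.
Since the segment that changes precedes the conditioning segment, the assimilation is regressive.

regressive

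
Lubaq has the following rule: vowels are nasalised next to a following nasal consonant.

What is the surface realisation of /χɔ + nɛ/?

The vowel /ɔ/ is adjacent to the following nasal /n/, so it acquires [+nasal] and surfaces as [ɔ̃].

[χɔ̃nɛ]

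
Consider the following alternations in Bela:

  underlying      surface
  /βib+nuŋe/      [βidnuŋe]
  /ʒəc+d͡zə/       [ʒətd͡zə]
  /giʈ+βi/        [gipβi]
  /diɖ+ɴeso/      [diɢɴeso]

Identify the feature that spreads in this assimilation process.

Comparing underlying and surface forms, /b/ → [d] is the alternation; the neighbouring /n/ is constant.
The change bilabial → alveolar matches the place of the following /n/, identifying this as place assimilation.
The same holds elsewhere in the data: /c/ → [t] before /d͡z/ (palatal → alveolar, matching alveolar); /ʈ/ → [p] before /β/ (retroflex → bilabial, matching bilabial); /ɖ/ → [ɢ] before /ɴ/ (retroflex → uvular, matching uvular) — only place changes, and always toward the following segment.

place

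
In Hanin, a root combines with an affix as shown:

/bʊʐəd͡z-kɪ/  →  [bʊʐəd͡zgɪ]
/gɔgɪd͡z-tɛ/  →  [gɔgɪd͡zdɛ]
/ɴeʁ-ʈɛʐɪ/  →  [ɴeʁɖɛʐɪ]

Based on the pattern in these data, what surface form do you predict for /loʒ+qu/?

The data show progressive voicing assimilation: /k/ → [g] after /d͡z/; /t/ → [d] after /d͡z/; /ʈ/ → [ɖ] after /ʁ/. In each pair only voicing changes, matching the preceding consonant, while place and manner stay constant.
/q/ is a voiceless uvular stop. The preceding trigger /ʒ/ is voiced, so /q/ must become voiced as well.
Changing only its voicing to voiced gives [ɢ] — the voiced uvular stop.

[loʒɢu]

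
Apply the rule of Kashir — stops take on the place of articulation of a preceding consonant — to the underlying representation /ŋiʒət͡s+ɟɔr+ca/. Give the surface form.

[ŋiʒət͡sdɔrta]

/ɟ/ is a voiced palatal stop. The preceding trigger /t͡s/ is alveolar, so /ɟ/ must become alveolar as well.
A voiced alveolar stop is [d], so the surface segment is [d].
At the second juncture, /c/ likewise becomes [t] adjacent to /r/.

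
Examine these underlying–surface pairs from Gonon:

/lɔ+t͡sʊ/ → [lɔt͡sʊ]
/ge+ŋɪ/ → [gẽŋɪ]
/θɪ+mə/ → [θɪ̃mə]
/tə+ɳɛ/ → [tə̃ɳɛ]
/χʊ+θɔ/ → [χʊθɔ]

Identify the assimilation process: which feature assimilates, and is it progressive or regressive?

The vowel /e/ surfaces as nasalised [ẽ] next to the following nasal /ŋ/ — it has acquired the [+nasal] feature of its neighbour.
The other forms show the same pattern: /ɪ/ → [ɪ̃] before /m/; /ə/ → [ə̃] before /ɳ/ — each time a vowel is nasalised next to a following nasal.
No change occurs in [lɔt͡sʊ], [χʊθɔ] because the vowel at the boundary is adjacent to an oral consonant, not a nasal (/ɔ/ next to /t͡s/; /ʊ/ next to /θ/).
Because the conditioning nasal is to the right of the vowel that changes, the process is regressive (anticipatory).

regressive nasality assimilation (vowel nasalisation)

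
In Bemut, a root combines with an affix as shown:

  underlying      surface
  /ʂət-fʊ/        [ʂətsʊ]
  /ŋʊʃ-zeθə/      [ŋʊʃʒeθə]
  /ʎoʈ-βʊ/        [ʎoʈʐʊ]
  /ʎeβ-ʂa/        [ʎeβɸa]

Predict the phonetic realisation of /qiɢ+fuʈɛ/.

[qiɢχuʈɛ]

The data show progressive place assimilation: /f/ → [s] after /t/; /z/ → [ʒ] after /ʃ/; /β/ → [ʐ] after /ʈ/; /ʂ/ → [ɸ] after /β/. In each pair only place changes, matching the preceding consonant, while manner and voice stay constant.
/f/ is a voiceless labiodental fricative. The preceding trigger /ɢ/ is uvular, so /f/ must become uvular as well.
The voiceless uvular fricative is [χ], so /f/ → [χ].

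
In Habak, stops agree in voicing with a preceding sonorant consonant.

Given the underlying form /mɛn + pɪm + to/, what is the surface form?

/p/ is a voiceless bilabial stop. The preceding trigger /n/ is voiced, so /p/ must become voiced as well.
Changing only its voicing to voiced gives [b] — the voiced bilabial stop.
At the second juncture, /t/ likewise becomes [d] adjacent to /m/.

[mɛnbɪmdo]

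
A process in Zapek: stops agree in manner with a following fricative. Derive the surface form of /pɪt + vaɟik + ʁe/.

/t/ is a voiceless alveolar stop. The following trigger /v/ is a fricative, so /t/ must become a fricative as well.
A voiceless alveolar fricative is [s], so the surface segment is [s].
The same rule applies at the second boundary: /k/ → [x] next to /ʁ/.

[pɪsvaɟixʁe]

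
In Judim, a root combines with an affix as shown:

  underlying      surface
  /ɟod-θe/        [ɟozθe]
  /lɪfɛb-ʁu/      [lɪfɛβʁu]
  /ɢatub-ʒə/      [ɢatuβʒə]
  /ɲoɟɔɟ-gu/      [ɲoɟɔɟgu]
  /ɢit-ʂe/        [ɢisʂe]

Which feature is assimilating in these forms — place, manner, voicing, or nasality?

manner

Comparing underlying and surface forms, /d/ → [z] is the alternation; the neighbouring /θ/ is constant.
/d/ is a stop while /θ/ is a fricative; the output [z] is a fricative, matching the trigger — so the feature that spreads is manner.
The other alternating forms pattern the same way: /b/ → [β] before /ʁ/ (stop → fricative, matching a fricative); /b/ → [β] before /ʒ/ (stop → fricative, matching a fricative); /t/ → [s] before /ʂ/ (stop → fricative, matching a fricative) — only manner changes, and always toward the following segment.
No alternation appears in [ɲoɟɔɟgu]: there the adjacent consonants already agree in manner (/ɟ/ and /g/ are both stops), so this form is consistent with the same rule.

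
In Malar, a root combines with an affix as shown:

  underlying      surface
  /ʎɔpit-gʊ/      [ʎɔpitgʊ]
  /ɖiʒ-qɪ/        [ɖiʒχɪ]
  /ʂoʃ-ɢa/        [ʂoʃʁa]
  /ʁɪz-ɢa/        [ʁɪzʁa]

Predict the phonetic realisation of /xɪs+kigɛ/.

[xɪsxigɛ]

The data show progressive manner assimilation: /q/ → [χ] after /ʒ/; /ɢ/ → [ʁ] after /ʃ/; /ɢ/ → [ʁ] after /z/. In each pair only manner changes, matching the preceding consonant, while place and voice stay constant.
No alternation appears in [ʎɔpitgʊ]: there the adjacent consonants already agree in manner (/g/ and /t/ are both stops), so this form is consistent with the same rule.
The rule targets /k/ (voiceless velar stop), which sits after the trigger /s/ (fricative).
A voiceless velar fricative is [x], so the surface segment is [x].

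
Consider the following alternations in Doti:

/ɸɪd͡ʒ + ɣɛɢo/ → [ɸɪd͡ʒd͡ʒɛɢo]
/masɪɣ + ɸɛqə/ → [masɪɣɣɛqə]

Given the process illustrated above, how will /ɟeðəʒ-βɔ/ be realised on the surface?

The data show progressive total assimilation (/ɣ/ → [d͡ʒ] after /d͡ʒ/; /ɸ/ → [ɣ] after /ɣ/): in every case the target segment becomes identical to its preceding neighbour, copying more than a single feature.
/β/ is the segment targeted by the rule; it sits immediately after /ʒ/, so it assimilates completely and surfaces as [ʒ].

[ɟeðəʒʒɔ]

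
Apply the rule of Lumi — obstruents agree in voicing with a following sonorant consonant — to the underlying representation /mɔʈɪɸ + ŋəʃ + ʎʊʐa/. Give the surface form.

/ɸ/ is a voiceless bilabial fricative. The following trigger /ŋ/ is voiced, so /ɸ/ must become voiced as well.
The voiced bilabial fricative is [β], so /ɸ/ → [β].
The same rule applies at the second boundary: /ʃ/ → [ʒ] next to /ʎ/.

[mɔʈɪβŋəʒʎʊʐa]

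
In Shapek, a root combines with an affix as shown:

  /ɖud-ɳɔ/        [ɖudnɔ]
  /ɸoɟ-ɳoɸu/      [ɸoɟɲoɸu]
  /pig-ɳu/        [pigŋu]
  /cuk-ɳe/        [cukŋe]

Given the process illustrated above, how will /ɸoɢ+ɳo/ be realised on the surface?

The data show progressive place assimilation: /ɳ/ → [n] after /d/; /ɳ/ → [ɲ] after /ɟ/; /ɳ/ → [ŋ] after /g/; /ɳ/ → [ŋ] after /k/. In each pair only place changes, matching the preceding consonant, while manner and voice stay constant.
/ɳ/ is a voiced retroflex nasal. The preceding trigger /ɢ/ is uvular, so /ɳ/ must become uvular as well.
The voiced uvular nasal is [ɴ], so /ɳ/ → [ɴ].

[ɸoɢɴo]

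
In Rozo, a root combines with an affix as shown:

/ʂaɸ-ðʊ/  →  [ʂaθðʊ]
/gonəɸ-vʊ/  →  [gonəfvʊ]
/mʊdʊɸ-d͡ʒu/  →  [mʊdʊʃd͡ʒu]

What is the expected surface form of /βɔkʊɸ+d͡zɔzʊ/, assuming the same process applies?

[βɔkʊsd͡zɔzʊ]

The data show regressive place assimilation: /ɸ/ → [θ] before /ð/; /ɸ/ → [f] before /v/; /ɸ/ → [ʃ] before /d͡ʒ/. In each pair only place changes, matching the following consonant, while manner and voice stay constant.
/ɸ/ is a voiceless bilabial fricative. The following trigger /d͡z/ is alveolar, so /ɸ/ must become alveolar as well.
The voiceless alveolar fricative is [s], so /ɸ/ → [s].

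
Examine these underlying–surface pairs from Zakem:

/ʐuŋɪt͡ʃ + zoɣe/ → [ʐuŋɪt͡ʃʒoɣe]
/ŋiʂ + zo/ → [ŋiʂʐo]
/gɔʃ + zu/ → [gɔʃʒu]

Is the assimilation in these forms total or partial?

The segment that alternates is /z/, which surfaces as [ʒ] when adjacent to /t͡ʃ/.
/z/ is alveolar while /t͡ʃ/ is postalveolar; the output [ʒ] is postalveolar, matching the trigger — so the feature that spreads is place.
Manner and voice are unchanged, so the assimilation is partial, not total.
Checking the remaining alternations: /z/ → [ʐ] after /ʂ/ (alveolar → retroflex, matching retroflex); /z/ → [ʒ] after /ʃ/ (alveolar → postalveolar, matching postalveolar) — only place changes, and always toward the preceding segment.

partial assimilation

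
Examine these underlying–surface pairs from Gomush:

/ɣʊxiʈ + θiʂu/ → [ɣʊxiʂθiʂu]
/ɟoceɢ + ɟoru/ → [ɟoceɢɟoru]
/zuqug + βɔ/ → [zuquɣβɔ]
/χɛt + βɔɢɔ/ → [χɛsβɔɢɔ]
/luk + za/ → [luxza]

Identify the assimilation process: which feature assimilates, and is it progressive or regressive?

regressive manner assimilation

Underlying /ʈ/ is realised as [ʂ] next to /θ/; /θ/ itself does not change.
The change stop → fricative matches the manner of the following /θ/, identifying this as manner assimilation.
Place and voice are unchanged, so the assimilation is partial, not total.
The same holds elsewhere in the data: /g/ → [ɣ] before /β/ (stop → fricative, matching a fricative); /t/ → [s] before /β/ (stop → fricative, matching a fricative); /k/ → [x] before /z/ (stop → fricative, matching a fricative) — only manner changes, and always toward the following segment.
No alternation appears in [ɟoceɢɟoru]: there the adjacent consonants already agree in manner (/ɢ/ and /ɟ/ are both stops), so this form is consistent with the same rule.
Since the segment that changes precedes the conditioning segment, the assimilation is regressive.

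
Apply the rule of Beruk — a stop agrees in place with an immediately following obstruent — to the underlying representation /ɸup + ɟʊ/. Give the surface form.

[ɸucɟʊ]

The rule targets /p/ (voiceless bilabial stop), which sits before the trigger /ɟ/ (palatal).
The voiceless palatal stop is [c], so /p/ → [c].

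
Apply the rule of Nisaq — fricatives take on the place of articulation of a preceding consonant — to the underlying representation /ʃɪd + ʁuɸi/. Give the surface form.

/ʁ/ is a voiced uvular fricative. The preceding trigger /d/ is alveolar, so /ʁ/ must become alveolar as well.
A voiced alveolar fricative is [z], so the surface segment is [z].

[ʃɪdzuɸi]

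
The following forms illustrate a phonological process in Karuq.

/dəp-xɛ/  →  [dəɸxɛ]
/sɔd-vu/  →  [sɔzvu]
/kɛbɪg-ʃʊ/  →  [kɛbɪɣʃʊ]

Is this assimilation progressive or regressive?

Comparing underlying and surface forms, /p/ → [ɸ] is the alternation; the neighbouring /x/ is constant.
The change stop → fricative matches the manner of the following /x/, identifying this as manner assimilation.
Checking the remaining alternations: /d/ → [z] before /v/ (stop → fricative, matching a fricative); /g/ → [ɣ] before /ʃ/ (stop → fricative, matching a fricative) — only manner changes, and always toward the following segment.
The trigger is the following segment, so the direction is regressive (anticipatory).

regressive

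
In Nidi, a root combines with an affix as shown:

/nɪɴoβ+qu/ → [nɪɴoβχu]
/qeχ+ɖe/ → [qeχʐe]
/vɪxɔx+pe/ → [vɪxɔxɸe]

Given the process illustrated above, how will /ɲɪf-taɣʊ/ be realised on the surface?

[ɲɪfsaɣʊ]

The data show progressive manner assimilation: /q/ → [χ] after /β/; /ɖ/ → [ʐ] after /χ/; /p/ → [ɸ] after /x/. In each pair only manner changes, matching the preceding consonant, while place and voice stay constant.
The rule targets /t/ (voiceless alveolar stop), which sits after the trigger /f/ (fricative).
A voiceless alveolar fricative is [s], so the surface segment is [s].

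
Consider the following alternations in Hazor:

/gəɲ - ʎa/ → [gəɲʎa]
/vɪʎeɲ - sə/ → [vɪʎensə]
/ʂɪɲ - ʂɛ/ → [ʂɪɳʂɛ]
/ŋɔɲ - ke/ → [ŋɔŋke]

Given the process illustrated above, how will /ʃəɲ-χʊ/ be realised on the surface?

The data show regressive place assimilation: /ɲ/ → [n] before /s/; /ɲ/ → [ɳ] before /ʂ/; /ɲ/ → [ŋ] before /k/. In each pair only place changes, matching the following consonant, while manner and voice stay constant.
No alternation appears in [gəɲʎa]: there the adjacent consonants already agree in place (/ɲ/ and /ʎ/ are both palatal), so this form is consistent with the same rule.
The rule targets /ɲ/ (voiced palatal nasal), which sits before the trigger /χ/ (uvular).
A voiced uvular nasal is [ɴ], so the surface segment is [ɴ].

[ʃəɴχʊ]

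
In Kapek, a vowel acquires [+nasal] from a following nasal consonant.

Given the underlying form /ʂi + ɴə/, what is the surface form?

[ʂĩɴə]

/i/ sits next to the nasal /ɴ/ and is therefore nasalised to [ĩ].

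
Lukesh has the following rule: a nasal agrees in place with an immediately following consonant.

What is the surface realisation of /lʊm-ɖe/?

[lʊɳɖe]

The rule targets /m/ (voiced bilabial nasal), which sits before the trigger /ɖ/ (retroflex).
Changing only its place to retroflex gives [ɳ] — the voiced retroflex nasal.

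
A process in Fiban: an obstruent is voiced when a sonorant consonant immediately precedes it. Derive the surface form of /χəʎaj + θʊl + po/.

The rule targets /θ/ (voiceless dental fricative), which sits after the trigger /j/ (voiced).
The voiced dental fricative is [ð], so /θ/ → [ð].
The same rule applies at the second boundary: /p/ → [b] next to /l/.

[χəʎajðʊlbo]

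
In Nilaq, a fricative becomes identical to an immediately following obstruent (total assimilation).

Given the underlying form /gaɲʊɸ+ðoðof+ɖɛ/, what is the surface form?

[gaɲʊððoðoɖɖɛ]

/ɸ/ is the segment targeted by the rule; it sits immediately before /ð/, so it assimilates completely and surfaces as [ð].
The same rule applies at the second boundary: /f/ → [ɖ] next to /ɖ/.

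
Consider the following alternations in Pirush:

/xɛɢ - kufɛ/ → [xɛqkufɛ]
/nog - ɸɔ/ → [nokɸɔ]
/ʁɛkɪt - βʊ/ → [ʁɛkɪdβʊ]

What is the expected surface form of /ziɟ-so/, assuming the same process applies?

The data show regressive voicing assimilation: /ɢ/ → [q] before /k/; /g/ → [k] before /ɸ/; /t/ → [d] before /β/. In each pair only voicing changes, matching the following consonant, while place and manner stay constant.
The rule targets /ɟ/ (voiced palatal stop), which sits before the trigger /s/ (voiceless).
A voiceless palatal stop is [c], so the surface segment is [c].

[zicso]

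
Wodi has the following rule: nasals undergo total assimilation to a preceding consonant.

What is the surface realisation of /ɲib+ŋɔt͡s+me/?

/ŋ/ is the segment targeted by the rule; it sits immediately after /b/, so it assimilates completely and surfaces as [b].
At the second juncture, /m/ likewise becomes [t͡s] adjacent to /t͡s/.

[ɲibbɔt͡st͡se]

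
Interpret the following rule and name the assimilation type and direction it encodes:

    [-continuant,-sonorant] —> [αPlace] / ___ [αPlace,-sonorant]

The shared variable α links the value of the place features (abbreviated [Place]) on the target to the same value on the neighbouring segment, so place is the feature that assimilates.
The conditioning segment sits to the right of the focus bar, meaning the trigger follows the segment that changes — regressive assimilation.

regressive place assimilation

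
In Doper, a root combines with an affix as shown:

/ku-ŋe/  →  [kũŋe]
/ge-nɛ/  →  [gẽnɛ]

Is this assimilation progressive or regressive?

regressive

The vowel /u/ surfaces as nasalised [ũ] next to the following nasal /ŋ/ — it has acquired the [+nasal] feature of its neighbour.
The other form shows the same pattern: /e/ → [ẽ] before /n/ — each time a vowel is nasalised next to a following nasal.
Because the conditioning nasal is to the right of the vowel that changes, the process is regressive (anticipatory).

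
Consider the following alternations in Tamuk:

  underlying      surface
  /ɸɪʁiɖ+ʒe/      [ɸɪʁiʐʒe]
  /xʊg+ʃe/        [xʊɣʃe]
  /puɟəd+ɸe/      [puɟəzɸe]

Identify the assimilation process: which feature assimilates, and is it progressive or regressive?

regressive manner assimilation

Underlying /ɖ/ is realised as [ʐ] next to /ʒ/; /ʒ/ itself does not change.
The change stop → fricative matches the manner of the following /ʒ/, identifying this as manner assimilation.
Place and voice are unchanged, so the assimilation is partial, not total.
The same holds elsewhere in the data: /g/ → [ɣ] before /ʃ/ (stop → fricative, matching a fricative); /d/ → [z] before /ɸ/ (stop → fricative, matching a fricative) — only manner changes, and always toward the following segment.
Since the segment that changes precedes the conditioning segment, the assimilation is regressive.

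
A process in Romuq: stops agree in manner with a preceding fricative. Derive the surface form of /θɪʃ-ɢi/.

[θɪʃʁi]

The rule targets /ɢ/ (voiced uvular stop), which sits after the trigger /ʃ/ (fricative).
Changing only its manner to fricative gives [ʁ] — the voiced uvular fricative.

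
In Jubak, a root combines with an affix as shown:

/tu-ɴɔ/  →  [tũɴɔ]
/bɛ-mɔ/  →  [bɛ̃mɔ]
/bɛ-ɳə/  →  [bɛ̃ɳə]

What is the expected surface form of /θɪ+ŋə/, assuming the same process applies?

The data show regressive nasality assimilation (vowel nasalisation): /u/ → [ũ] before /ɴ/; /ɛ/ → [ɛ̃] before /m/; /ɛ/ → [ɛ̃] before /ɳ/ — a vowel is nasalised by an immediately following nasal consonant.
The vowel /ɪ/ is adjacent to the following nasal /ŋ/, so it acquires [+nasal] and surfaces as [ɪ̃].

[θɪ̃ŋə]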